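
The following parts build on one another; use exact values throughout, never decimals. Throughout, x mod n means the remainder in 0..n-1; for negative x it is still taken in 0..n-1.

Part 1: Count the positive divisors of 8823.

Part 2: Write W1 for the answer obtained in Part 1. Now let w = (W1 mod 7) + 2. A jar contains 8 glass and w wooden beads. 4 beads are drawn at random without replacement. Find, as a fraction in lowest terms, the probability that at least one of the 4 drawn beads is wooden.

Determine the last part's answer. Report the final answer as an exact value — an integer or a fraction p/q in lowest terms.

26/33

Part 1: 8823 = 3 * 17 * 173; number of divisors = (1+1) * (1+1) * (1+1) = 8; answer 8
Part 2: W1 = 8; w = 3; total draws C(11,4) = 330; complement C(8,4) = 70; favorable 330 - 70 = 260; P = 26/33; answer 26/33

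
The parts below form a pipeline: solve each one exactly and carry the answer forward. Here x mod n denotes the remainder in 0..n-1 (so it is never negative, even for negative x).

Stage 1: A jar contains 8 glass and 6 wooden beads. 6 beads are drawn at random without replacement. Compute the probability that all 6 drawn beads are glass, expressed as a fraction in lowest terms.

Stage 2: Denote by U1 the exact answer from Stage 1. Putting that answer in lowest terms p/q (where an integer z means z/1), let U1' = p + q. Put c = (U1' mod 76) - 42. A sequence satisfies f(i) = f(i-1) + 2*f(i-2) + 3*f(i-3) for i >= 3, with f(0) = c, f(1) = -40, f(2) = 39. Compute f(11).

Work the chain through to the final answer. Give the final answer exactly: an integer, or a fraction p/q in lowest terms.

-2658

Stage 1: total draws C(14,6) = 3003; favorable C(8,6) = 28; P = 4/429; answer 4/429
Stage 2: U1 = 4/429; threaded value p + q = 433; c = 11; f(3) = 1*(39) + 2*(-40) + 3*(11) = -8; iterating: f(3)=-8, f(4)=-50, f(5)=51, f(6)=-73, f(7)=-121, f(8)=-114, f(9)=-575, f(10)=-1166, f(11)=-2658; answer -2658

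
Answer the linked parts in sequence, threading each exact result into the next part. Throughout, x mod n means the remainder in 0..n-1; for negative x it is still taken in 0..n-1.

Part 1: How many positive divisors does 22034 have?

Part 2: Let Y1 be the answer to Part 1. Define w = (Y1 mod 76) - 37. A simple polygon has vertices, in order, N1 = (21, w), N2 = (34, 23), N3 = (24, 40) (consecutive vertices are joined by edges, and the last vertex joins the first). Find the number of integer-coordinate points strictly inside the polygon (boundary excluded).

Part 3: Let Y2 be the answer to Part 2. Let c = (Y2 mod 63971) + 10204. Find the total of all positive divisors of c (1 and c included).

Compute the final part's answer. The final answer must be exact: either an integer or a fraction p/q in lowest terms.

Part 1: 22034 = 2 * 23 * 479; number of divisors = (1+1) * (1+1) * (1+1) = 8; answer 8
Part 2: Y1 = 8; w = -29; cross terms: (21*23 - 34*-29)=1469, (34*40 - 24*23)=808, (24*-29 - 21*40)=-1536; twice the area = |741| = 741; area = 741/2; boundary points = 13 + 1 + 3 = 17; strictly interior points = area - boundary/2 + 1 = 363; answer 363
Part 3: Y2 = 363; c = 10567; 10567 is prime, so its only divisors are 1 and 10567; sigma = 1 + 10567 = 10568; answer 10568

10568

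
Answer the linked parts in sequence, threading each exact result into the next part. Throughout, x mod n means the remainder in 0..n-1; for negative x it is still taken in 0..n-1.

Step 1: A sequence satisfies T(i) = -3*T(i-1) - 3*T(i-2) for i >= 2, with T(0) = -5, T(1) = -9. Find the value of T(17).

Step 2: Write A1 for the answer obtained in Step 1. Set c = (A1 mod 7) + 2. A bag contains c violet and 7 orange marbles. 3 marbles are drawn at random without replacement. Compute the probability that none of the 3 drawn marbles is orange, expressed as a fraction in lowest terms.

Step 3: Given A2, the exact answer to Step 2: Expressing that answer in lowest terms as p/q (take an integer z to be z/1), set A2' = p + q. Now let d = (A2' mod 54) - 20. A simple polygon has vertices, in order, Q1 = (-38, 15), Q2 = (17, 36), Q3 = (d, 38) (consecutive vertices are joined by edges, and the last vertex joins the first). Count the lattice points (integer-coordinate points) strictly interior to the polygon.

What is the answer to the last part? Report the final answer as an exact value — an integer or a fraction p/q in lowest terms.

Step 1: T(2) = -3*(-9) - 3*(-5) = 42; iterating: T(2)=42, T(3)=-99, T(4)=171, T(5)=-216, T(6)=135, T(7)=243, T(8)=-1134, T(9)=2673, T(10)=-4617, T(11)=5832, T(12)=-3645, T(13)=-6561, T(14)=30618, T(15)=-72171, T(16)=124659, T(17)=-157464; answer -157464
Step 2: A1 = -157464; c = 3; total draws C(10,3) = 120; favorable C(3,3) = 1; P = 1/120; answer 1/120
Step 3: A2 = 1/120; threaded value p + q = 121; d = -7; cross terms: (-38*36 - 17*15)=-1623, (17*38 - -7*36)=898, (-7*15 - -38*38)=1339; twice the area = |614| = 614; area = 307; boundary points = 1 + 2 + 1 = 4; strictly interior points = area - boundary/2 + 1 = 306; answer 306

306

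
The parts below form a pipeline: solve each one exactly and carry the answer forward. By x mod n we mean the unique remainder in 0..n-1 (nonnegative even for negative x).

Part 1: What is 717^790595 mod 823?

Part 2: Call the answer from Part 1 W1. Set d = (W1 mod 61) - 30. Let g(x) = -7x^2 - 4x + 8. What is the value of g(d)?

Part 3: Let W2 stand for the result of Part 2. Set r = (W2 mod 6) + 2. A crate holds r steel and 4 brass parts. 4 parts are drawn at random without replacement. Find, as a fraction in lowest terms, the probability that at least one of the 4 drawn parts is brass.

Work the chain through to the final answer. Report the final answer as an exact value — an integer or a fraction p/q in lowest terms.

Part 1: squarings mod 823: 717^1=717, 717^2=537, 717^4=319, 717^8=532, 717^16=735, 717^32=337, 717^64=818, 717^128=25, 717^256=625, 717^512=523, 717^1024=293, 717^2048=257, 717^4096=209, 717^8192=62, 717^16384=552, 717^32768=194, 717^65536=601, 717^131072=727, 717^262144=163, 717^524288=233; 717^790595 = 717^1 * 717^2 * 717^64 * 717^4096 * 717^262144 * 717^524288 = 232 (mod 823); answer 232
Part 2: W1 = 232; d = 19; -7*(19)^2 - 4*(19)^1 + 8 = (-2527) + (-76) + (8) = -2595; answer -2595
Part 3: W2 = -2595; r = 5; total draws C(9,4) = 126; complement C(5,4) = 5; favorable 126 - 5 = 121; P = 121/126; answer 121/126

121/126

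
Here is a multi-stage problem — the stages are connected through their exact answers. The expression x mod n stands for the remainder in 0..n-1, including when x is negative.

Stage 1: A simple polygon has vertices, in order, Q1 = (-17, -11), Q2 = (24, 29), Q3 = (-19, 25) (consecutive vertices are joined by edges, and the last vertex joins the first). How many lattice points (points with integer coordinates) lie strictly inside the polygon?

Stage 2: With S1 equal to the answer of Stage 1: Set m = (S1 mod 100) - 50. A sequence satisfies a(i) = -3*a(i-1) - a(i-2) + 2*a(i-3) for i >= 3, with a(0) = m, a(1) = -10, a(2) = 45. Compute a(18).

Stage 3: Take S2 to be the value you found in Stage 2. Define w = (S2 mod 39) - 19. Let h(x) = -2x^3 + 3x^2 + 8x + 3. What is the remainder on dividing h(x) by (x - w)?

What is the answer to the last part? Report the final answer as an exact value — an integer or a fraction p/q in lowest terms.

Stage 1: cross terms: (-17*29 - 24*-11)=-229, (24*25 - -19*29)=1151, (-19*-11 - -17*25)=634; twice the area = |1556| = 1556; area = 778; boundary points = 1 + 1 + 2 = 4; strictly interior points = area - boundary/2 + 1 = 777; answer 777
Stage 2: S1 = 777; m = 27; a(3) = -3*(45) - 1*(-10) + 2*(27) = -71; iterating: a(3)=-71, a(4)=148, a(5)=-283, a(6)=559, a(7)=-1098, a(8)=2169, a(9)=-4291, a(10)=8508, a(11)=-16895, a(12)=33595, a(13)=-66874, a(14)=133237, a(15)=-265647, a(16)=529956, a(17)=-1057747, a(18)=2111991; answer 2111991
Stage 3: S2 = 2111991; w = 5; remainder = value at the root: -2*(5)^3 + 3*(5)^2 + 8*(5)^1 + 3 = (-250) + (75) + (40) + (3) = -132; answer -132

-132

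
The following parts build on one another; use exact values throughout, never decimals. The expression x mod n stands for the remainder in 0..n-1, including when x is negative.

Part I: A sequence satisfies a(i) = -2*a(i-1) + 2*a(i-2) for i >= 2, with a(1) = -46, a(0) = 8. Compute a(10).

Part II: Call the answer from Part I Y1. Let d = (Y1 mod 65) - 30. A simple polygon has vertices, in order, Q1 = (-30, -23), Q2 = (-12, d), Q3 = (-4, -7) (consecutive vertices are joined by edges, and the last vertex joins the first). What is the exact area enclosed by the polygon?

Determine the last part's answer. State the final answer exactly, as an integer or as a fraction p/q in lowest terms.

Part I: a(2) = -2*(-46) + 2*(8) = 108; iterating: a(2)=108, a(3)=-308, a(4)=832, a(5)=-2280, a(6)=6224, a(7)=-17008, a(8)=46464, a(9)=-126944, a(10)=346816; answer 346816
Part II: Y1 = 346816; d = 11; cross terms: (-30*11 - -12*-23)=-606, (-12*-7 - -4*11)=128, (-4*-23 - -30*-7)=-118; twice the area = |-596| = 596; area = 298; answer 298

298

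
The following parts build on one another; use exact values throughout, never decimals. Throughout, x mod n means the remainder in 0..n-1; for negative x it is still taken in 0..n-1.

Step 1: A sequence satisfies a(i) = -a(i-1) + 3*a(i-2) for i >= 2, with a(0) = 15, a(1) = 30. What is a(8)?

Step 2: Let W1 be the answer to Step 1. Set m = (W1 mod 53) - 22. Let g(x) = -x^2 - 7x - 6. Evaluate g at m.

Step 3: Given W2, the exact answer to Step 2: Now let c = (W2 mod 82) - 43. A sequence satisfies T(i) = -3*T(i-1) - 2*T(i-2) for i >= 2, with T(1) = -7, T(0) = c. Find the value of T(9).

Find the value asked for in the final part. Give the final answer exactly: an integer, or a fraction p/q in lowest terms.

Step 1: a(2) = -1*(30) + 3*(15) = 15; iterating: a(2)=15, a(3)=75, a(4)=-30, a(5)=255, a(6)=-345, a(7)=1110, a(8)=-2145; answer -2145
Step 2: W1 = -2145; m = 6; -1*(6)^2 - 7*(6)^1 - 6 = (-36) + (-42) + (-6) = -84; answer -84
Step 3: W2 = -84; c = 37; T(2) = -3*(-7) - 2*(37) = -53; iterating: T(2)=-53, T(3)=173, T(4)=-413, T(5)=893, T(6)=-1853, T(7)=3773, T(8)=-7613, T(9)=15293; answer 15293

15293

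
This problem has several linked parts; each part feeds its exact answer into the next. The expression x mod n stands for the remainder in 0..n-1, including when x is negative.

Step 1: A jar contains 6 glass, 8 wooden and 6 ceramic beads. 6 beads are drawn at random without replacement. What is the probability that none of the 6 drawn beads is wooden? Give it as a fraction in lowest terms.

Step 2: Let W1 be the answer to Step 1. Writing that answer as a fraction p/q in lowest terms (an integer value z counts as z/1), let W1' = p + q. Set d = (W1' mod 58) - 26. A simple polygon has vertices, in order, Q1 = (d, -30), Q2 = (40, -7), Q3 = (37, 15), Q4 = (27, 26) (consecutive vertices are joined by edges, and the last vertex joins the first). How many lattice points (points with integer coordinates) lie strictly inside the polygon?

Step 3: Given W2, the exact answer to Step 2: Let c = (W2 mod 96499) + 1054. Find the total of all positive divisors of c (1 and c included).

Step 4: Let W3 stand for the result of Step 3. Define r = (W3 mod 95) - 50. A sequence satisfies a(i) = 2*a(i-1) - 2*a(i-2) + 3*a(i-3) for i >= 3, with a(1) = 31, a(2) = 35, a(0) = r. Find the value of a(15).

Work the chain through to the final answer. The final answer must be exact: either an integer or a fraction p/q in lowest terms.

Step 1: total draws C(20,6) = 38760; favorable C(12,6) = 924; P = 77/3230; answer 77/3230
Step 2: W1 = 77/3230; threaded value p + q = 3307; d = -25; cross terms: (-25*-7 - 40*-30)=1375, (40*15 - 37*-7)=859, (37*26 - 27*15)=557, (27*-30 - -25*26)=-160; twice the area = |2631| = 2631; area = 2631/2; boundary points = 1 + 1 + 1 + 4 = 7; strictly interior points = area - boundary/2 + 1 = 1313; answer 1313
Step 3: W2 = 1313; c = 2367; 2367 = 3^2 * 263; sigma = (1 + 3 + 9) * (1 + 263) = 13 * 264 = 3432; answer 3432
Step 4: W3 = 3432; r = -38; a(3) = 2*(35) - 2*(31) + 3*(-38) = -106; iterating: a(3)=-106, a(4)=-189, a(5)=-61, a(6)=-62, a(7)=-569, a(8)=-1197, a(9)=-1442, a(10)=-2197, a(11)=-5101, a(12)=-10134, a(13)=-16657, a(14)=-28349, a(15)=-53786; answer -53786

-53786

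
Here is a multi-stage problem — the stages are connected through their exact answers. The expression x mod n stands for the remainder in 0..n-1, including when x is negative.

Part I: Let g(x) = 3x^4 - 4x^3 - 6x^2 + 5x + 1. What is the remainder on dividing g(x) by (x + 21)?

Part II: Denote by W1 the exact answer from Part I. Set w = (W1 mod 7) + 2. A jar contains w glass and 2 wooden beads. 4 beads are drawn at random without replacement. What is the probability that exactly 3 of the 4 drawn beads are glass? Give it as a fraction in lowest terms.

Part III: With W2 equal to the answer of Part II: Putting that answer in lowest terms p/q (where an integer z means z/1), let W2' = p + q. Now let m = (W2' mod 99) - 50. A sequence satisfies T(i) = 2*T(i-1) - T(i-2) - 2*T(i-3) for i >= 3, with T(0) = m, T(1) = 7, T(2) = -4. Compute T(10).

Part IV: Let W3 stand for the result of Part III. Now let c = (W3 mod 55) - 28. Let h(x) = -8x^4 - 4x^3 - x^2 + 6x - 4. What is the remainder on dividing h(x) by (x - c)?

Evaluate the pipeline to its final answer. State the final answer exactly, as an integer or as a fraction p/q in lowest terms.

Part I: remainder = value at the root: 3*(-21)^4 - 4*(-21)^3 - 6*(-21)^2 + 5*(-21)^1 + 1 = (583443) + (37044) + (-2646) + (-105) + (1) = 617737; answer 617737
Part II: W1 = 617737; w = 3; total draws C(5,4) = 5; favorable C(3,3)*C(2,1) = 2; P = 2/5; answer 2/5
Part III: W2 = 2/5; threaded value p + q = 7; m = -43; T(3) = 2*(-4) - 1*(7) - 2*(-43) = 71; iterating: T(3)=71, T(4)=132, T(5)=201, T(6)=128, T(7)=-209, T(8)=-948, T(9)=-1943, T(10)=-2520; answer -2520
Part IV: W3 = -2520; c = -18; remainder = value at the root: -8*(-18)^4 - 4*(-18)^3 - 1*(-18)^2 + 6*(-18)^1 - 4 = (-839808) + (23328) + (-324) + (-108) + (-4) = -816916; answer -816916

-816916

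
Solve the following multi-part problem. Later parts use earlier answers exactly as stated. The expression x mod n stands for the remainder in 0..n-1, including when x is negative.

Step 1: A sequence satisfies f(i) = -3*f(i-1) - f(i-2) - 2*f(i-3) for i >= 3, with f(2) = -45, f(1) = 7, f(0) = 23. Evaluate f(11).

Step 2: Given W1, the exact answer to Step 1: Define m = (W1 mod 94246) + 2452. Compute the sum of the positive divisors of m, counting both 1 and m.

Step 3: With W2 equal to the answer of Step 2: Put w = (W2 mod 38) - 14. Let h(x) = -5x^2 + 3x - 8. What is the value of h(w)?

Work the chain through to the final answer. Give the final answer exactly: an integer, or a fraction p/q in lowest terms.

-170

Step 1: f(3) = -3*(-45) - 1*(7) - 2*(23) = 82; iterating: f(3)=82, f(4)=-215, f(5)=653, f(6)=-1908, f(7)=5501, f(8)=-15901, f(9)=46018, f(10)=-133155, f(11)=385249; answer 385249
Step 2: W1 = 385249; m = 10717; 10717 = 7 * 1531; sigma = (1 + 7) * (1 + 1531) = 8 * 1532 = 12256; answer 12256
Step 3: W2 = 12256; w = 6; -5*(6)^2 + 3*(6)^1 - 8 = (-180) + (18) + (-8) = -170; answer -170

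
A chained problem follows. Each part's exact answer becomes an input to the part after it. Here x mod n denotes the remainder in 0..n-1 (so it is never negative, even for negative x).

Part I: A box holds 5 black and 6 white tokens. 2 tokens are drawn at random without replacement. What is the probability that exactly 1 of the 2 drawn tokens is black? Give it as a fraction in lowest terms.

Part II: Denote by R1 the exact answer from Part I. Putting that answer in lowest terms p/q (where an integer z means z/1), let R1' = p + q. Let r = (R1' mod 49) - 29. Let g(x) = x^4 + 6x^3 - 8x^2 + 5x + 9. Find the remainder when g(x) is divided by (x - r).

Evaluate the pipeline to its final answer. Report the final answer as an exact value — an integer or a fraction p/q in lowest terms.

9165

Part I: total draws C(11,2) = 55; favorable C(5,1)*C(6,1) = 30; P = 6/11; answer 6/11
Part II: R1 = 6/11; threaded value p + q = 17; r = -12; remainder = value at the root: 1*(-12)^4 + 6*(-12)^3 - 8*(-12)^2 + 5*(-12)^1 + 9 = (20736) + (-10368) + (-1152) + (-60) + (9) = 9165; answer 9165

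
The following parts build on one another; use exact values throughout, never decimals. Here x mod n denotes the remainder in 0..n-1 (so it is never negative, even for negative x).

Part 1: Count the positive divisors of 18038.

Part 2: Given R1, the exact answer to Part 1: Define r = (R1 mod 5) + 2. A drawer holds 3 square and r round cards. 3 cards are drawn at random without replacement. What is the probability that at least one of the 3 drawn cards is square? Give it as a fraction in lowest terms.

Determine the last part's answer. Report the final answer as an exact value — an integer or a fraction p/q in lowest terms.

Part 1: 18038 = 2 * 29 * 311; number of divisors = (1+1) * (1+1) * (1+1) = 8; answer 8
Part 2: R1 = 8; r = 5; total draws C(8,3) = 56; complement C(5,3) = 10; favorable 56 - 10 = 46; P = 23/28; answer 23/28

23/28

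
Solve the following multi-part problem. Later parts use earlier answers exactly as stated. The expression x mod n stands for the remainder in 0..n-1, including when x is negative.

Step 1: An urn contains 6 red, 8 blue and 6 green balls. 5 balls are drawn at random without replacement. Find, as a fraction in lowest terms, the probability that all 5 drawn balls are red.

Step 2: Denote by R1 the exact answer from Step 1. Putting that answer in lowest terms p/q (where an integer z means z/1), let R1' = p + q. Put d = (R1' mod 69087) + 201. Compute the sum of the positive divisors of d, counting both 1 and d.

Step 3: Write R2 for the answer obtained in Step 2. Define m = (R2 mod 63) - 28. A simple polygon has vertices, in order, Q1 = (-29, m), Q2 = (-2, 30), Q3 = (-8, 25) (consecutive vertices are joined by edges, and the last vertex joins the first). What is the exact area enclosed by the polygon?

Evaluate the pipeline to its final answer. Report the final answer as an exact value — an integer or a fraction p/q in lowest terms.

141/2

Step 1: total draws C(20,5) = 15504; favorable C(6,5) = 6; P = 1/2584; answer 1/2584
Step 2: R1 = 1/2584; threaded value p + q = 2585; d = 2786; 2786 = 2 * 7 * 199; sigma = (1 + 2) * (1 + 7) * (1 + 199) = 3 * 8 * 200 = 4800; answer 4800
Step 3: R2 = 4800; m = -16; cross terms: (-29*30 - -2*-16)=-902, (-2*25 - -8*30)=190, (-8*-16 - -29*25)=853; twice the area = |141| = 141; area = 141/2; answer 141/2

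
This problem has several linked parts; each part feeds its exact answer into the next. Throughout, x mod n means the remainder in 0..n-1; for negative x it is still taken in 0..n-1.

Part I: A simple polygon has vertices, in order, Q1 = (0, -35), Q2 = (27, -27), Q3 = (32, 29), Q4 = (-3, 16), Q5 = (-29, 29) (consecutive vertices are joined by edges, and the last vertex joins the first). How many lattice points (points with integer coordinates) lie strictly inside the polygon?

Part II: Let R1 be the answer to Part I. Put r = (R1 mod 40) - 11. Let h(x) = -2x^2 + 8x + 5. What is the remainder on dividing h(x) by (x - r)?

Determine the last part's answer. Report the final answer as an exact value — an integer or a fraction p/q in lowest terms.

Part I: cross terms: (0*-27 - 27*-35)=945, (27*29 - 32*-27)=1647, (32*16 - -3*29)=599, (-3*29 - -29*16)=377, (-29*-35 - 0*29)=1015; twice the area = |4583| = 4583; area = 4583/2; boundary points = 1 + 1 + 1 + 13 + 1 = 17; strictly interior points = area - boundary/2 + 1 = 2284; answer 2284
Part II: R1 = 2284; r = -7; remainder = value at the root: -2*(-7)^2 + 8*(-7)^1 + 5 = (-98) + (-56) + (5) = -149; answer -149

-149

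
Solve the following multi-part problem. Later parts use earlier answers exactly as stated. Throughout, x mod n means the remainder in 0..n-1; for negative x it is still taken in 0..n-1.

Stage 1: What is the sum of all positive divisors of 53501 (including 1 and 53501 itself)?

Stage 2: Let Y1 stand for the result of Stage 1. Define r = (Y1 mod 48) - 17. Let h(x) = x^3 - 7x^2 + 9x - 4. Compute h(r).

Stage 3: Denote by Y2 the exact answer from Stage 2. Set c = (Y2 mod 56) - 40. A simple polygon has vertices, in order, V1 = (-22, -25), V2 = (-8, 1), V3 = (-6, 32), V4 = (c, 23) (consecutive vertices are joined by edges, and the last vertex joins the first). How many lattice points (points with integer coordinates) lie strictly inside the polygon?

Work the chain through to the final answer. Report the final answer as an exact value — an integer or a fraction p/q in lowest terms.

Stage 1: 53501 = 7 * 7643; sigma = (1 + 7) * (1 + 7643) = 8 * 7644 = 61152; answer 61152
Stage 2: Y1 = 61152; r = -17; 1*(-17)^3 - 7*(-17)^2 + 9*(-17)^1 - 4 = (-4913) + (-2023) + (-153) + (-4) = -7093; answer -7093
Stage 3: Y2 = -7093; c = -21; cross terms: (-22*1 - -8*-25)=-222, (-8*32 - -6*1)=-250, (-6*23 - -21*32)=534, (-21*-25 - -22*23)=1031; twice the area = |1093| = 1093; area = 1093/2; boundary points = 2 + 1 + 3 + 1 = 7; strictly interior points = area - boundary/2 + 1 = 544; answer 544

544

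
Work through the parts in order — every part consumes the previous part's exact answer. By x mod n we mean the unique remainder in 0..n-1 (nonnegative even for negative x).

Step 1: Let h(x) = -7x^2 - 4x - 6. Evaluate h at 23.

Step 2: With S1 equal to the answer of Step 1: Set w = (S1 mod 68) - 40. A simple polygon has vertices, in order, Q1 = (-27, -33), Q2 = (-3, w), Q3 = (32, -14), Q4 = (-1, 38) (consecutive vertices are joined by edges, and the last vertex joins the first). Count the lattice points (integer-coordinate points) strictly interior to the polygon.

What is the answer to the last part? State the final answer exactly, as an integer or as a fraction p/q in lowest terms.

2063

Step 1: -7*(23)^2 - 4*(23)^1 - 6 = (-3703) + (-92) + (-6) = -3801; answer -3801
Step 2: S1 = -3801; w = -33; cross terms: (-27*-33 - -3*-33)=792, (-3*-14 - 32*-33)=1098, (32*38 - -1*-14)=1202, (-1*-33 - -27*38)=1059; twice the area = |4151| = 4151; area = 4151/2; boundary points = 24 + 1 + 1 + 1 = 27; strictly interior points = area - boundary/2 + 1 = 2063; answer 2063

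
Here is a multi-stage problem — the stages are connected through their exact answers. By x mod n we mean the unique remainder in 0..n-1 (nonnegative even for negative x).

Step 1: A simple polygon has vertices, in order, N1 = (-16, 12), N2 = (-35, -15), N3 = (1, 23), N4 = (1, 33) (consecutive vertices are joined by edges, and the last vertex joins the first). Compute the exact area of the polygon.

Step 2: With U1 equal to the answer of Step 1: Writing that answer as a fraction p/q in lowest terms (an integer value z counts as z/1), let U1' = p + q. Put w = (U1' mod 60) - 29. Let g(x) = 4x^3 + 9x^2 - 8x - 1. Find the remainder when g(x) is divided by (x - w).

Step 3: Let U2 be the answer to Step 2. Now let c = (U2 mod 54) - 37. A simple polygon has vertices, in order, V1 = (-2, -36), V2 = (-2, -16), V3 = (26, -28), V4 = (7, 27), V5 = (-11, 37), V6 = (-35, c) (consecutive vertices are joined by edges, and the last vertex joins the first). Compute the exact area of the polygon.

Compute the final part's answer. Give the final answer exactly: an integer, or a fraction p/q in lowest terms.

Step 1: cross terms: (-16*-15 - -35*12)=660, (-35*23 - 1*-15)=-790, (1*33 - 1*23)=10, (1*12 - -16*33)=540; twice the area = |420| = 420; area = 210; answer 210
Step 2: U1 = 210; threaded value p + q = 211; w = 2; remainder = value at the root: 4*(2)^3 + 9*(2)^2 - 8*(2)^1 - 1 = (32) + (36) + (-16) + (-1) = 51; answer 51
Step 3: U2 = 51; c = 14; cross terms: (-2*-16 - -2*-36)=-40, (-2*-28 - 26*-16)=472, (26*27 - 7*-28)=898, (7*37 - -11*27)=556, (-11*14 - -35*37)=1141, (-35*-36 - -2*14)=1288; twice the area = |4315| = 4315; area = 4315/2; answer 4315/2

4315/2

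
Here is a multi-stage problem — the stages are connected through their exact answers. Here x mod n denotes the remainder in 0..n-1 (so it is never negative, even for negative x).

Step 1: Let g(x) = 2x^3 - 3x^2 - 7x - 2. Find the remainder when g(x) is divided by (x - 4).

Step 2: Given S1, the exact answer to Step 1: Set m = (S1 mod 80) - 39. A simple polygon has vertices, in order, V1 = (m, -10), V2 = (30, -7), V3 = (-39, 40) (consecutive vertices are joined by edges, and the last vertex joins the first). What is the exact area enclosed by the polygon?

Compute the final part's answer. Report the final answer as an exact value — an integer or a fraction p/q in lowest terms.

Step 1: remainder = value at the root: 2*(4)^3 - 3*(4)^2 - 7*(4)^1 - 2 = (128) + (-48) + (-28) + (-2) = 50; answer 50
Step 2: S1 = 50; m = 11; cross terms: (11*-7 - 30*-10)=223, (30*40 - -39*-7)=927, (-39*-10 - 11*40)=-50; twice the area = |1100| = 1100; area = 550; answer 550

550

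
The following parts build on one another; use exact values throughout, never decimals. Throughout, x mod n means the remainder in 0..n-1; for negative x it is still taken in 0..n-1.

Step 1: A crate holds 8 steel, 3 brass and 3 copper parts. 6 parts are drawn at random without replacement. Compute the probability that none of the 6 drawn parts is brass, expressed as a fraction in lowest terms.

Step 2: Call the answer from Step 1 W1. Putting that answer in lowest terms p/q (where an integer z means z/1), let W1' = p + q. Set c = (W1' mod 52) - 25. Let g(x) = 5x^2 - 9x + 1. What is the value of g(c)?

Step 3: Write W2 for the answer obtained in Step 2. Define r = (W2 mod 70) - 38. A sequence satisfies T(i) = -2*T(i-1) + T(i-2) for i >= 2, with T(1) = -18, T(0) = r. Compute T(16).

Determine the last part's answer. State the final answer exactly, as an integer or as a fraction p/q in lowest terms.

7109801

Step 1: total draws C(14,6) = 3003; favorable C(11,6) = 462; P = 2/13; answer 2/13
Step 2: W1 = 2/13; threaded value p + q = 15; c = -10; 5*(-10)^2 - 9*(-10)^1 + 1 = (500) + (90) + (1) = 591; answer 591
Step 3: W2 = 591; r = -7; T(2) = -2*(-18) + 1*(-7) = 29; iterating: T(2)=29, T(3)=-76, T(4)=181, T(5)=-438, T(6)=1057, T(7)=-2552, T(8)=6161, T(9)=-14874, T(10)=35909, T(11)=-86692, T(12)=209293, T(13)=-505278, T(14)=1219849, T(15)=-2944976, T(16)=7109801; answer 7109801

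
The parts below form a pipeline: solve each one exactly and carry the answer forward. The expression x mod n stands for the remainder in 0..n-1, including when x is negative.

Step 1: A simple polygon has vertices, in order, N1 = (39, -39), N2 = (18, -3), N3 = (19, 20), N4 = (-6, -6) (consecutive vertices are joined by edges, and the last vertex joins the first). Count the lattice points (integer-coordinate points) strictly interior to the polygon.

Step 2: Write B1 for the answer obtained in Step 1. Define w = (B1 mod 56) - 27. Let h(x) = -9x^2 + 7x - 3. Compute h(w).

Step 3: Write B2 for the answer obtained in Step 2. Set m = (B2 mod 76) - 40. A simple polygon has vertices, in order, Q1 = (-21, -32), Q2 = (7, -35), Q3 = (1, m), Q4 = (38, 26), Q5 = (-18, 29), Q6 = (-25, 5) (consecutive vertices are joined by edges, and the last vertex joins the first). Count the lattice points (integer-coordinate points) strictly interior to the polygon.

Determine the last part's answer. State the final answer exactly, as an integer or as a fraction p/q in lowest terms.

1799

Step 1: cross terms: (39*-3 - 18*-39)=585, (18*20 - 19*-3)=417, (19*-6 - -6*20)=6, (-6*-39 - 39*-6)=468; twice the area = |1476| = 1476; area = 738; boundary points = 3 + 1 + 1 + 3 = 8; strictly interior points = area - boundary/2 + 1 = 735; answer 735
Step 2: B1 = 735; w = -20; -9*(-20)^2 + 7*(-20)^1 - 3 = (-3600) + (-140) + (-3) = -3743; answer -3743
Step 3: B2 = -3743; m = 17; cross terms: (-21*-35 - 7*-32)=959, (7*17 - 1*-35)=154, (1*26 - 38*17)=-620, (38*29 - -18*26)=1570, (-18*5 - -25*29)=635, (-25*-32 - -21*5)=905; twice the area = |3603| = 3603; area = 3603/2; boundary points = 1 + 2 + 1 + 1 + 1 + 1 = 7; strictly interior points = area - boundary/2 + 1 = 1799; answer 1799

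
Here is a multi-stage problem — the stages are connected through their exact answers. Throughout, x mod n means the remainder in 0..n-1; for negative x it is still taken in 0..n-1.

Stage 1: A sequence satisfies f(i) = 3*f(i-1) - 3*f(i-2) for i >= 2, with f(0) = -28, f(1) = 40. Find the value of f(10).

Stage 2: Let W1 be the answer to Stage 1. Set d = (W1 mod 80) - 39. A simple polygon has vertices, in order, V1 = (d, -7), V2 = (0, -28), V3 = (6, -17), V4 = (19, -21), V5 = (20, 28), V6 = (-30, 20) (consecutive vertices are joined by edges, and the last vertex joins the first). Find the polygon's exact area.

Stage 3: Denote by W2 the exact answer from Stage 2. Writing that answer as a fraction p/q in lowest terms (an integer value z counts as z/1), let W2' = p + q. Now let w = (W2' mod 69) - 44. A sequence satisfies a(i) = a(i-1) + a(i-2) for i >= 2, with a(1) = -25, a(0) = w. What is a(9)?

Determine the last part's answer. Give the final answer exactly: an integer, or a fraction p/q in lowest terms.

Stage 1: f(2) = 3*(40) - 3*(-28) = 204; iterating: f(2)=204, f(3)=492, f(4)=864, f(5)=1116, f(6)=756, f(7)=-1080, f(8)=-5508, f(9)=-13284, f(10)=-23328; answer -23328
Stage 2: W1 = -23328; d = -7; cross terms: (-7*-28 - 0*-7)=196, (0*-17 - 6*-28)=168, (6*-21 - 19*-17)=197, (19*28 - 20*-21)=952, (20*20 - -30*28)=1240, (-30*-7 - -7*20)=350; twice the area = |3103| = 3103; area = 3103/2; answer 3103/2
Stage 3: W2 = 3103/2; threaded value p + q = 3105; w = -44; a(2) = 1*(-25) + 1*(-44) = -69; iterating: a(2)=-69, a(3)=-94, a(4)=-163, a(5)=-257, a(6)=-420, a(7)=-677, a(8)=-1097, a(9)=-1774; answer -1774

-1774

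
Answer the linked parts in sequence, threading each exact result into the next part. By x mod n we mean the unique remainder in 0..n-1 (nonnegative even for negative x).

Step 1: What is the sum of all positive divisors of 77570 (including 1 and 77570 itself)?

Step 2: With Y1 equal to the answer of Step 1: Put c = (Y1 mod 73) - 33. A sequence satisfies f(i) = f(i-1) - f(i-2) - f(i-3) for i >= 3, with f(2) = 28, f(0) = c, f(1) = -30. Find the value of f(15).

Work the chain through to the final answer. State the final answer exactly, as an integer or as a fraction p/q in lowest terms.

731

Step 1: 77570 = 2 * 5 * 7757; sigma = (1 + 2) * (1 + 5) * (1 + 7757) = 3 * 6 * 7758 = 139644; answer 139644
Step 2: Y1 = 139644; c = 35; f(3) = 1*(28) - 1*(-30) - 1*(35) = 23; iterating: f(3)=23, f(4)=25, f(5)=-26, f(6)=-74, f(7)=-73, f(8)=27, f(9)=174, f(10)=220, f(11)=19, f(12)=-375, f(13)=-614, f(14)=-258, f(15)=731; answer 731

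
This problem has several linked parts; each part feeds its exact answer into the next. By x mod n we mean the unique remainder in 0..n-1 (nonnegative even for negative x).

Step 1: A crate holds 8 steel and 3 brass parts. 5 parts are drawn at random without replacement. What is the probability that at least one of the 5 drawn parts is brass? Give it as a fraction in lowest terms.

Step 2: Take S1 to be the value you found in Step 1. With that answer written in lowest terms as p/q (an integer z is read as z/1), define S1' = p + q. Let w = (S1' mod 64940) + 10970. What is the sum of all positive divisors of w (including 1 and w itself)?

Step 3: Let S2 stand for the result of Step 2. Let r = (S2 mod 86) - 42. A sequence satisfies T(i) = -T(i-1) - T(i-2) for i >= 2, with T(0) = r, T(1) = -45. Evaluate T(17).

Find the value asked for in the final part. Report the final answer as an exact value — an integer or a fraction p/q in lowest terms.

63

Step 1: total draws C(11,5) = 462; complement C(8,5) = 56; favorable 462 - 56 = 406; P = 29/33; answer 29/33
Step 2: S1 = 29/33; threaded value p + q = 62; w = 11032; 11032 = 2^3 * 7 * 197; sigma = (1 + 2 + 4 + 8) * (1 + 7) * (1 + 197) = 15 * 8 * 198 = 23760; answer 23760
Step 3: S2 = 23760; r = -18; T(2) = -1*(-45) - 1*(-18) = 63; iterating: T(2)=63, T(3)=-18, T(4)=-45, T(5)=63, T(6)=-18, T(7)=-45, T(8)=63, T(9)=-18, T(10)=-45, T(11)=63, T(12)=-18, T(13)=-45, T(14)=63, T(15)=-18, T(16)=-45, T(17)=63; answer 63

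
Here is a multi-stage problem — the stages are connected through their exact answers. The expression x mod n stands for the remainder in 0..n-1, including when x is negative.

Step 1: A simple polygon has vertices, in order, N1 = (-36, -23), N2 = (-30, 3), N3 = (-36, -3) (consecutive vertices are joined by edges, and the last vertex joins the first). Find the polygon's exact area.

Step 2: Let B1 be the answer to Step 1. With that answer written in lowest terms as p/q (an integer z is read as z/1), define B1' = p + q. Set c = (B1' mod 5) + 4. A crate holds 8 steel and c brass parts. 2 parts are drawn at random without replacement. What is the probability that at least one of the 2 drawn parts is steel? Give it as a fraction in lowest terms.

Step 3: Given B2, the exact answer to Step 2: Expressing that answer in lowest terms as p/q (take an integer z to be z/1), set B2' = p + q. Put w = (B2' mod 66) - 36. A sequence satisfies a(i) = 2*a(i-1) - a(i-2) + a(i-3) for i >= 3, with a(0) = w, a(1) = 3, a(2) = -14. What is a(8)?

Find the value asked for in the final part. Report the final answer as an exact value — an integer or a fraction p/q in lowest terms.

-877

Step 1: cross terms: (-36*3 - -30*-23)=-798, (-30*-3 - -36*3)=198, (-36*-23 - -36*-3)=720; twice the area = |120| = 120; area = 60; answer 60
Step 2: B1 = 60; threaded value p + q = 61; c = 5; total draws C(13,2) = 78; complement C(5,2) = 10; favorable 78 - 10 = 68; P = 34/39; answer 34/39
Step 3: B2 = 34/39; threaded value p + q = 73; w = -29; a(3) = 2*(-14) - 1*(3) + 1*(-29) = -60; iterating: a(3)=-60, a(4)=-103, a(5)=-160, a(6)=-277, a(7)=-497, a(8)=-877; answer -877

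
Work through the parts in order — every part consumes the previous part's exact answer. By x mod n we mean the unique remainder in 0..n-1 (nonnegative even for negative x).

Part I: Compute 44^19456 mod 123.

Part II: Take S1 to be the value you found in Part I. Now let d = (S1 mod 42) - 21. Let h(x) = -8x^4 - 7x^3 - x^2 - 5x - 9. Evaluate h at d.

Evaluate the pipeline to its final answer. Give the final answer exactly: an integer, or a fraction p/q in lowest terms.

Part I: squarings mod 123: 44^1=44, 44^2=91, 44^4=40, 44^8=1, 44^16=1, 44^32=1, 44^64=1, 44^128=1, 44^256=1, 44^512=1, 44^1024=1, 44^2048=1, 44^4096=1, 44^8192=1, 44^16384=1; 44^19456 = 44^1024 * 44^2048 * 44^16384 = 1 (mod 123); answer 1
Part II: S1 = 1; d = -20; -8*(-20)^4 - 7*(-20)^3 - 1*(-20)^2 - 5*(-20)^1 - 9 = (-1280000) + (56000) + (-400) + (100) + (-9) = -1224309; answer -1224309

-1224309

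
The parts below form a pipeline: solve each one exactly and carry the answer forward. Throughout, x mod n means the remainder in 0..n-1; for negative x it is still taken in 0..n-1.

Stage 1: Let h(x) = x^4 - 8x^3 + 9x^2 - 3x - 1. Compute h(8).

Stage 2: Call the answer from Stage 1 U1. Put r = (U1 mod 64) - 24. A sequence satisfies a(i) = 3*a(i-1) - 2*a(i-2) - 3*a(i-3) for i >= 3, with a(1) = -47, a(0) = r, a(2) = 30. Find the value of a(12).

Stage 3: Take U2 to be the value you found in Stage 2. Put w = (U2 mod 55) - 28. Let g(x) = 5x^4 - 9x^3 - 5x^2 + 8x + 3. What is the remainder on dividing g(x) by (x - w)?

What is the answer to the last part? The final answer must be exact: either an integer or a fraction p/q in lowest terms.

Stage 1: 1*(8)^4 - 8*(8)^3 + 9*(8)^2 - 3*(8)^1 - 1 = (4096) + (-4096) + (576) + (-24) + (-1) = 551; answer 551
Stage 2: U1 = 551; r = 15; a(3) = 3*(30) - 2*(-47) - 3*(15) = 139; iterating: a(3)=139, a(4)=498, a(5)=1126, a(6)=1965, a(7)=2149, a(8)=-861, a(9)=-12776, a(10)=-43053, a(11)=-101024, a(12)=-178638; answer -178638
Stage 3: U2 = -178638; w = -26; remainder = value at the root: 5*(-26)^4 - 9*(-26)^3 - 5*(-26)^2 + 8*(-26)^1 + 3 = (2284880) + (158184) + (-3380) + (-208) + (3) = 2439479; answer 2439479

2439479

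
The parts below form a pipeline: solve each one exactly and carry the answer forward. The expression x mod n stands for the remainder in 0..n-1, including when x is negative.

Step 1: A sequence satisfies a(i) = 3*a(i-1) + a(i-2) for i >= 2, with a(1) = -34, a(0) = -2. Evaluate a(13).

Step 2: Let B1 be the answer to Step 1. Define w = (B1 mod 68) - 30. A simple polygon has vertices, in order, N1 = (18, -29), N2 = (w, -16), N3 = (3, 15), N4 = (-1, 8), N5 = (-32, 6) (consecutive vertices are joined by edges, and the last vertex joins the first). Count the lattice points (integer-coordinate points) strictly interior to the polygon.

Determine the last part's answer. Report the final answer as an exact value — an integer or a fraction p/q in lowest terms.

1223

Step 1: a(2) = 3*(-34) + 1*(-2) = -104; iterating: a(2)=-104, a(3)=-346, a(4)=-1142, a(5)=-3772, a(6)=-12458, a(7)=-41146, a(8)=-135896, a(9)=-448834, a(10)=-1482398, a(11)=-4896028, a(12)=-16170482, a(13)=-53407474; answer -53407474
Step 2: B1 = -53407474; w = 36; cross terms: (18*-16 - 36*-29)=756, (36*15 - 3*-16)=588, (3*8 - -1*15)=39, (-1*6 - -32*8)=250, (-32*-29 - 18*6)=820; twice the area = |2453| = 2453; area = 2453/2; boundary points = 1 + 1 + 1 + 1 + 5 = 9; strictly interior points = area - boundary/2 + 1 = 1223; answer 1223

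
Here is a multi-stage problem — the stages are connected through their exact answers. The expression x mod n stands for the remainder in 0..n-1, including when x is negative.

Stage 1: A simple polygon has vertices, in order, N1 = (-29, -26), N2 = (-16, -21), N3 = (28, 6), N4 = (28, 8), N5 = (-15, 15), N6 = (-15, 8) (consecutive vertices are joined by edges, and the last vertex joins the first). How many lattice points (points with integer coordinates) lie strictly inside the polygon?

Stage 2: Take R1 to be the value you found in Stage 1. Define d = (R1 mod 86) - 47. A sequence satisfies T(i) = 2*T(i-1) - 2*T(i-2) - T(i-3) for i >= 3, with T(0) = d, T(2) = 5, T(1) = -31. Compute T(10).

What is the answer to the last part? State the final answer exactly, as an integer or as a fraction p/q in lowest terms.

435

Stage 1: cross terms: (-29*-21 - -16*-26)=193, (-16*6 - 28*-21)=492, (28*8 - 28*6)=56, (28*15 - -15*8)=540, (-15*8 - -15*15)=105, (-15*-26 - -29*8)=622; twice the area = |2008| = 2008; area = 1004; boundary points = 1 + 1 + 2 + 1 + 7 + 2 = 14; strictly interior points = area - boundary/2 + 1 = 998; answer 998
Stage 2: R1 = 998; d = 5; T(3) = 2*(5) - 2*(-31) - 1*(5) = 67; iterating: T(3)=67, T(4)=155, T(5)=171, T(6)=-35, T(7)=-567, T(8)=-1235, T(9)=-1301, T(10)=435; answer 435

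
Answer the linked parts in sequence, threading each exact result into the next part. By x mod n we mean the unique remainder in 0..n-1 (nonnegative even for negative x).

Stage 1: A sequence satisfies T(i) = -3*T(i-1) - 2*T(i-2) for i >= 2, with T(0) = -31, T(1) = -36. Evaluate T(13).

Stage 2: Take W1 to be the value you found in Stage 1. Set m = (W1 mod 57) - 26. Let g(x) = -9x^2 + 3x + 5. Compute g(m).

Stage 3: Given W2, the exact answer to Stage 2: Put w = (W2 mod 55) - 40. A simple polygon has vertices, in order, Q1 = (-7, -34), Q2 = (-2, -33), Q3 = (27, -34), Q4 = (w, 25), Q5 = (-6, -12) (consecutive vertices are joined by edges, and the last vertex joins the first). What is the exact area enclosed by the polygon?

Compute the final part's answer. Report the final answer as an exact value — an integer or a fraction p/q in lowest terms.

2023/2

Stage 1: T(2) = -3*(-36) - 2*(-31) = 170; iterating: T(2)=170, T(3)=-438, T(4)=974, T(5)=-2046, T(6)=4190, T(7)=-8478, T(8)=17054, T(9)=-34206, T(10)=68510, T(11)=-137118, T(12)=274334, T(13)=-548766; answer -548766
Stage 2: W1 = -548766; m = 4; -9*(4)^2 + 3*(4)^1 + 5 = (-144) + (12) + (5) = -127; answer -127
Stage 3: W2 = -127; w = -2; cross terms: (-7*-33 - -2*-34)=163, (-2*-34 - 27*-33)=959, (27*25 - -2*-34)=607, (-2*-12 - -6*25)=174, (-6*-34 - -7*-12)=120; twice the area = |2023| = 2023; area = 2023/2; answer 2023/2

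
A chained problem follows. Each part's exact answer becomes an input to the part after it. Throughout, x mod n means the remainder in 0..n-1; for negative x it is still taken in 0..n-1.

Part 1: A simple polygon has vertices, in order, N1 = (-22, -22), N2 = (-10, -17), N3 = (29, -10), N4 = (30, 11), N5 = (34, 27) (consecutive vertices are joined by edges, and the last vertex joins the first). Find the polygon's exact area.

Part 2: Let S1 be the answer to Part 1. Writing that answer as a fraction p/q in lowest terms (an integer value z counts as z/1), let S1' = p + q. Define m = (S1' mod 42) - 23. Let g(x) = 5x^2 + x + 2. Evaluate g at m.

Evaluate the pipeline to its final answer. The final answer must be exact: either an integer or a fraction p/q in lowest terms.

Part 1: cross terms: (-22*-17 - -10*-22)=154, (-10*-10 - 29*-17)=593, (29*11 - 30*-10)=619, (30*27 - 34*11)=436, (34*-22 - -22*27)=-154; twice the area = |1648| = 1648; area = 824; answer 824
Part 2: S1 = 824; threaded value p + q = 825; m = 4; 5*(4)^2 + 1*(4)^1 + 2 = (80) + (4) + (2) = 86; answer 86

86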